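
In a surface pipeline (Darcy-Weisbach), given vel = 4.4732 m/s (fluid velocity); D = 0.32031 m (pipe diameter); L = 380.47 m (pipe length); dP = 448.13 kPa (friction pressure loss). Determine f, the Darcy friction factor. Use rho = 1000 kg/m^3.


f = dP*1000 / ((L/D)*(rho*vel^2/2))
f = 448.13*1000 / ((380.47/0.32031)*(1000*4.4732^2/2))
f = 0.037709


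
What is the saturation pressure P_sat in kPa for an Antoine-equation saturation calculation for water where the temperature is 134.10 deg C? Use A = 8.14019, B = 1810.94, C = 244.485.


P_sat = 10^(A - B/(C + T)) / 760 * 0.101325
P_sat = 10^(8.14019 - 1810.94/(244.485 + 134.10)) / 760 * 0.101325
P_sat = 0.3031443 MPa
Convert: 0.3031443 MPa * 1000.0 = 303.14 kPa
P_sat = 303.14 kPa


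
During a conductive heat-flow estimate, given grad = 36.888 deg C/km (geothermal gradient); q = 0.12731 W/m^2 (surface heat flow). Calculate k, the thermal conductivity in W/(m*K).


k = q * 1000 / grad
k = 0.12731 * 1000 / 36.888
k = 3.4513 W/(m*K)


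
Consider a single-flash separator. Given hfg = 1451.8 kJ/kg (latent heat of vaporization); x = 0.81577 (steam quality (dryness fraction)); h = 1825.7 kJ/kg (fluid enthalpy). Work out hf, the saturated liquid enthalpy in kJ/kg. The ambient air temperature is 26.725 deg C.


hf = h - x * hfg
hf = 1825.7 - 0.81577 * 1451.8
hf = 641.37 kJ/kg


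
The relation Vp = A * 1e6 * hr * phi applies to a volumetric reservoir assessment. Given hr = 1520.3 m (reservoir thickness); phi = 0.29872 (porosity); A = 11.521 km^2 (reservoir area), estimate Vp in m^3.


Vp = A * 1e6 * hr * phi
Vp = 11.521 * 1e6 * 1520.3 * 0.29872
Vp = 5.2322e+09 m^3


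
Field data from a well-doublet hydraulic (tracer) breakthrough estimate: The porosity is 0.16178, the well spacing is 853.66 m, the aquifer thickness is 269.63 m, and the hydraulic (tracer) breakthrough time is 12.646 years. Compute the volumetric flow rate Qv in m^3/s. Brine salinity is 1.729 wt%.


Qv = pi*hr*phi*L^2 / (3*t_bt*365.25*86400)
Qv = pi*269.63*0.16178*853.66^2 / (3*12.646*365.25*86400)
Qv = 0.083413 m^3/s


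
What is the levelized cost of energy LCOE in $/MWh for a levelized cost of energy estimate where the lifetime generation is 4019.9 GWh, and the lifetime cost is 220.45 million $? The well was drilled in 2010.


LCOE = C_tot / E_tot * 100
LCOE = 220.45 / 4019.9 * 100
LCOE = 5.483967 cents/kWh
Convert: 5.483967 cents/kWh * 10.0 = 54.840 $/MWh
LCOE = 54.840 $/MWh


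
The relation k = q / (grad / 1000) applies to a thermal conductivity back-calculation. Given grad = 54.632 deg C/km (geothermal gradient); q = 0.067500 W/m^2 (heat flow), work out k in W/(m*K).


k = q / (grad / 1000)
k = 0.067500 / (54.632 / 1000)
k = 1.2355 W/(m*K)


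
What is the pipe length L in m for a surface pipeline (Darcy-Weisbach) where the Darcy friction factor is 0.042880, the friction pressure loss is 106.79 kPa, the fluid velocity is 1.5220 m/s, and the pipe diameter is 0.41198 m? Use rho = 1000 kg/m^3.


L = dP*1000*D / (f*rho*vel^2/2)
L = 106.79*1000*0.41198 / (0.042880*1000*1.5220^2/2)
L = 885.83 m


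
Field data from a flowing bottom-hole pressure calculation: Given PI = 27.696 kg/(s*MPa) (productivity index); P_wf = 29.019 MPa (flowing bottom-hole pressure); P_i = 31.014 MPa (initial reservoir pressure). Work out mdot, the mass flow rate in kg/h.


mdot = (P_i - P_wf) * PI
mdot = (31.014 - 29.019) * 27.696
mdot = 55.25352 kg/s
Convert: 55.25352 kg/s * 3600.0 = 1.9891e+05 kg/h
mdot = 1.9891e+05 kg/h


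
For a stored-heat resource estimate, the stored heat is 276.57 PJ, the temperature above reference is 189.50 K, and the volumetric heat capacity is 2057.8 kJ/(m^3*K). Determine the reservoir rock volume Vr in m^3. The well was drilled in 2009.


Vr = Q_s * 1e12 / (rhoc * dT)
Vr = 276.57 * 1e12 / (2057.8 * 189.50)
Vr = 7.0924e+08 m^3


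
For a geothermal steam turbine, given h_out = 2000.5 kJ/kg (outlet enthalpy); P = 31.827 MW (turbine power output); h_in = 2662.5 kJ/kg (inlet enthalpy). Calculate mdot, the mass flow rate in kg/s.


mdot = P * 1000 / (h_in - h_out)
mdot = 31.827 * 1000 / (2662.5 - 2000.5)
mdot = 48.077 kg/s


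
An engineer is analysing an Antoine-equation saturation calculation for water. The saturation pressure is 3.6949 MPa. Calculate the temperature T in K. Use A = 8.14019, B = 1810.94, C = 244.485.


T = B / (A - log10(P_sat * 760 / 0.101325)) - C
T = 1810.94 / (8.14019 - log10(3.6949 * 760 / 0.101325)) - 244.485
T = 245.2905 deg C
Convert to K: 245.2905 + 273.15 = 518.44 K
T = 518.44 K


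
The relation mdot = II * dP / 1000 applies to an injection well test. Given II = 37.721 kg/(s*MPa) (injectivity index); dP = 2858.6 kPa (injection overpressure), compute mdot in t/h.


mdot = II * dP / 1000
mdot = 37.721 * 2858.6 / 1000
mdot = 107.8293 kg/s
Convert: 107.8293 kg/s * 3.6 = 388.19 t/h
mdot = 388.19 t/h


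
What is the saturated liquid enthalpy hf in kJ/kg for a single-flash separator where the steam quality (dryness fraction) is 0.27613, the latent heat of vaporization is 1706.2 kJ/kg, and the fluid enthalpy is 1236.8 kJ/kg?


hf = h - x * hfg
hf = 1236.8 - 0.27613 * 1706.2
hf = 765.67 kJ/kg


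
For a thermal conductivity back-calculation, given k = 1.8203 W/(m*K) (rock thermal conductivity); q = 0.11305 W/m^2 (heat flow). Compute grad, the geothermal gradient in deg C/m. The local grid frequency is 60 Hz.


grad = q / k * 1000
grad = 0.11305 / 1.8203 * 1000
grad = 62.10515 deg C/km
Convert: 62.10515 deg C/km * 0.001 = 0.062105 deg C/m
grad = 0.062105 deg C/m


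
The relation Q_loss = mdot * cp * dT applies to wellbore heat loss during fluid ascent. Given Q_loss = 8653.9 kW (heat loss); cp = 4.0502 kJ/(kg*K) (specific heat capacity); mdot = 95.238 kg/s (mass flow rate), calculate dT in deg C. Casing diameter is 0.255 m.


dT = Q_loss / (mdot * cp)
dT = 8653.9 / (95.238 * 4.0502)
dT = 22.43495 K
Convert (temperature difference, 1 K = 1 deg C): 22.43495 K = 22.43495 deg C
dT = 22.435 deg C


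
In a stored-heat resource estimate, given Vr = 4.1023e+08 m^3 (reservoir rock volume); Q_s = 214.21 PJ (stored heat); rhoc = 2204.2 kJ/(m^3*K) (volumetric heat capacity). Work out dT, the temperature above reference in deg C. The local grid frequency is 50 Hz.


dT = Q_s * 1e12 / (Vr * rhoc)
dT = 214.21 * 1e12 / (4.1023e+08 * 2204.2)
dT = 236.8980 K
Convert (temperature difference, 1 K = 1 deg C): 236.8980 K = 236.8980 deg C
dT = 236.90 deg C


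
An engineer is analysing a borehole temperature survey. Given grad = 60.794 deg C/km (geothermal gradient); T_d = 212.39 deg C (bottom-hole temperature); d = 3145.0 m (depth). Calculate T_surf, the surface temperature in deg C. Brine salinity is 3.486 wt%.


T_surf = T_d - grad * d / 1000
T_surf = 212.39 - 60.794 * 3145.0 / 1000
T_surf = 21.193 deg C


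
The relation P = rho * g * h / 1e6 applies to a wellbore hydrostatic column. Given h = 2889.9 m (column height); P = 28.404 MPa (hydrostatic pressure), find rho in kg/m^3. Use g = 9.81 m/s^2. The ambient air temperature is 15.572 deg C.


rho = P * 1e6 / (g * h)
rho = 28.404 * 1e6 / (9.81 * 2889.9)
rho = 1001.9 kg/m^3


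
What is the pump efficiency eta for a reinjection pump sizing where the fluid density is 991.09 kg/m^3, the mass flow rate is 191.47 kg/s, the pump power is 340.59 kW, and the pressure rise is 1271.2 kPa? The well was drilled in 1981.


eta = mdot * dP / (rho * P_pump)
eta = 191.47 * 1271.2 / (991.09 * 340.59)
eta = 0.72106


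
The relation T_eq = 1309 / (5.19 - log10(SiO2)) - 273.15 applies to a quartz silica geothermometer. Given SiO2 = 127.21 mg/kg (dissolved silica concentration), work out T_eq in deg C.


T_eq = 1309 / (5.19 - log10(SiO2)) - 273.15
T_eq = 1309 / (5.19 - log10(127.21)) - 273.15
T_eq = 151.10 deg C


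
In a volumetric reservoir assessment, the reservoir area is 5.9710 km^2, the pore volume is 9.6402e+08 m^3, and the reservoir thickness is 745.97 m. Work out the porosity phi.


phi = Vp / (A * 1e6 * hr)
phi = 9.6402e+08 / (5.9710 * 1e6 * 745.97)
phi = 0.21643


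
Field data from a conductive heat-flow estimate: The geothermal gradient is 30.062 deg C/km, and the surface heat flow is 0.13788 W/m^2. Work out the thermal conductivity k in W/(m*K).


k = q * 1000 / grad
k = 0.13788 * 1000 / 30.062
k = 4.5865 W/(m*K)


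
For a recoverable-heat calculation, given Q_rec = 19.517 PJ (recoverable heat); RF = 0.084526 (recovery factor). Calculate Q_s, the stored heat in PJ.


Q_s = Q_rec / RF
Q_s = 19.517 / 0.084526
Q_s = 230.90 PJ


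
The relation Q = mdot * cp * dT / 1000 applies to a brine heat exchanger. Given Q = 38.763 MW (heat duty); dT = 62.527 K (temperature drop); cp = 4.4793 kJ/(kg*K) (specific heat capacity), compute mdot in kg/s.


mdot = Q * 1000 / (cp * dT)
mdot = 38.763 * 1000 / (4.4793 * 62.527)
mdot = 138.40 kg/s


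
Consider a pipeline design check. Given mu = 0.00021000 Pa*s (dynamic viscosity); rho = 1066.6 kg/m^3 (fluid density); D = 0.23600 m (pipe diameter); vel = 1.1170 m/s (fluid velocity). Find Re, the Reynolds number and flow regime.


Step 1: Re = rho*vel*D/mu = 1066.6*1.117*0.236/0.00021 = 1.3389e+06
Step 2: Re = 1.3389e+06 > 4000, so flow is turbulent.
Re = 1.3389e+06 (turbulent)


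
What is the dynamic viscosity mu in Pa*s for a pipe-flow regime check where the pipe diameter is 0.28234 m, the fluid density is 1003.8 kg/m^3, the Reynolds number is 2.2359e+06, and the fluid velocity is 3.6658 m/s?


mu = rho * vel * D / Re
mu = 1003.8 * 3.6658 * 0.28234 / 2.2359e+06
mu = 0.00046466 Pa*s


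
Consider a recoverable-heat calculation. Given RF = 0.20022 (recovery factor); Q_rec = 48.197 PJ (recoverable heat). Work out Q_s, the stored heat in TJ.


Q_s = Q_rec / RF
Q_s = 48.197 / 0.20022
Q_s = 240.7202 PJ
Convert: 240.7202 PJ * 1000.0 = 2.4072e+05 TJ
Q_s = 2.4072e+05 TJ


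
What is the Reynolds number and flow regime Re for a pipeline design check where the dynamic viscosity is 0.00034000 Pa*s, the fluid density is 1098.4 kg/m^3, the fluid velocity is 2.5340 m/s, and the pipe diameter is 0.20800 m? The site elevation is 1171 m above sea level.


Step 1: Re = rho*vel*D/mu = 1098.4*2.534*0.208/0.00034 = 1.7028e+06
Step 2: Re = 1.7028e+06 > 4000, so flow is turbulent.
Re = 1.7028e+06 (turbulent)


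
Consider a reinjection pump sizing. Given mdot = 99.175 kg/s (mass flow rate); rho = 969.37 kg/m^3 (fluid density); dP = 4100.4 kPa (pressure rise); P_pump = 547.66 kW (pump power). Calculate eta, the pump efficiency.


eta = mdot * dP / (rho * P_pump)
eta = 99.175 * 4100.4 / (969.37 * 547.66)
eta = 0.76600


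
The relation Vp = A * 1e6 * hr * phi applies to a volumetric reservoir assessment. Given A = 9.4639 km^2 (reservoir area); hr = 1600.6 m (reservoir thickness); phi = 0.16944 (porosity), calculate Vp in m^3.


Vp = A * 1e6 * hr * phi
Vp = 9.4639 * 1e6 * 1600.6 * 0.16944
Vp = 2.5667e+09 m^3


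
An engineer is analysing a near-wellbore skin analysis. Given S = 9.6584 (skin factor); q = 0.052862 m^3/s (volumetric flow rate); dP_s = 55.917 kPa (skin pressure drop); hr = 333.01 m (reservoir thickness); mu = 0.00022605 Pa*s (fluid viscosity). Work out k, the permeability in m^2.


k = S*q*mu / (2*pi*dP_s*1000*hr)
k = 9.6584*0.052862*0.00022605 / (2*pi*55.917*1000*333.01)
k = 9.8644e-13 m^2


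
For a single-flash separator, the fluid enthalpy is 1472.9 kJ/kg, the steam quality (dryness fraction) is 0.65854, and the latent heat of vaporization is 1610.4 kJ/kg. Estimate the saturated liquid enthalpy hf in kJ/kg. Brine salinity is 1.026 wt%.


hf = h - x * hfg
hf = 1472.9 - 0.65854 * 1610.4
hf = 412.39 kJ/kg


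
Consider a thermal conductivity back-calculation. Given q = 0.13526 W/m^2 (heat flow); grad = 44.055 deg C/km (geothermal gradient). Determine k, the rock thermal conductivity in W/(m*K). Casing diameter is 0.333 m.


k = q / (grad / 1000)
k = 0.13526 / (44.055 / 1000)
k = 3.0703 W/(m*K)


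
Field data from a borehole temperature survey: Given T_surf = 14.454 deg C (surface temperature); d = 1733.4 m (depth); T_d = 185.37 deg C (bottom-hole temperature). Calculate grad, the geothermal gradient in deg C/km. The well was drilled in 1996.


grad = (T_d - T_surf) / d * 1000
grad = (185.37 - 14.454) / 1733.4 * 1000
grad = 98.602 deg C/km


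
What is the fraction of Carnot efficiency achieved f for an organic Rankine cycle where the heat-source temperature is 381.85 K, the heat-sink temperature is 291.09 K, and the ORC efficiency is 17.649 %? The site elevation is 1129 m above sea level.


f = (eta_orc/100) / (1 - Tc/Th)
f = (17.649/100) / (1 - 291.09/381.85)
f = 0.74254


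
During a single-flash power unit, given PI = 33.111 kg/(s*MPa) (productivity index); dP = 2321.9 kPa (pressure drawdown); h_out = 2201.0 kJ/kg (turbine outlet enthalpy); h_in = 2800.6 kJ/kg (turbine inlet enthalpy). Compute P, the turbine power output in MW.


Step 1: mdot = PI * dP / 1000 = 33.111 * 2321.9 / 1000 = 76.88043 kg/s
Step 2: P = mdot*(h_in - h_out)/1000 = 76.88043*(2800.6 - 2201.0)/1000 = 46.098 MW
P = 46.098 MW


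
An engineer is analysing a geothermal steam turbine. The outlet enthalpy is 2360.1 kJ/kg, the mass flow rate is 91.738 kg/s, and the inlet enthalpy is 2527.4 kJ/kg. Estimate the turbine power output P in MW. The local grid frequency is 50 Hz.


P = mdot * (h_in - h_out) / 1000
P = 91.738 * (2527.4 - 2360.1) / 1000
P = 15.348 MW


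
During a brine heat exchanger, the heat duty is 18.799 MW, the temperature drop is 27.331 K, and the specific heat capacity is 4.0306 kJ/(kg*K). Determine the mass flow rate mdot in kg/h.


mdot = Q * 1000 / (cp * dT)
mdot = 18.799 * 1000 / (4.0306 * 27.331)
mdot = 170.6513 kg/s
Convert: 170.6513 kg/s * 3600.0 = 6.1434e+05 kg/h
mdot = 6.1434e+05 kg/h


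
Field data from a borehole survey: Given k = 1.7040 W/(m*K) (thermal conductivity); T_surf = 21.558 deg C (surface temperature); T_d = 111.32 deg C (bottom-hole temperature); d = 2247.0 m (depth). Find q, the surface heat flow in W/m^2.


Step 1: grad = (T_d - T_surf)/d * 1000 = (111.32 - 21.558)/2247.0 * 1000 = 39.94749 deg C/km
Step 2: q = k * grad / 1000 = 1.704 * 39.94749 / 1000 = 0.068071 W/m^2
q = 0.068071 W/m^2


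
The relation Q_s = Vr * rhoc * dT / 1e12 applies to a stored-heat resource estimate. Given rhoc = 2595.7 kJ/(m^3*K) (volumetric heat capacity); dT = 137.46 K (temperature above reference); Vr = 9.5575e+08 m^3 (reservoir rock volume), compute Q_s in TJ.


Q_s = Vr * rhoc * dT / 1e12
Q_s = 9.5575e+08 * 2595.7 * 137.46 / 1e12
Q_s = 341.0163 PJ
Convert: 341.0163 PJ * 1000.0 = 3.4102e+05 TJ
Q_s = 3.4102e+05 TJ


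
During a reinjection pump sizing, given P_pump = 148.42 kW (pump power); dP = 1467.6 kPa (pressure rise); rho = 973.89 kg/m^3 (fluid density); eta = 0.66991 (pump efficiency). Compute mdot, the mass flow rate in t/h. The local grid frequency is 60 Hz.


mdot = P_pump * rho * eta / dP
mdot = 148.42 * 973.89 * 0.66991 / 1467.6
mdot = 65.97981 kg/s
Convert: 65.97981 kg/s * 3.6 = 237.53 t/h
mdot = 237.53 t/h


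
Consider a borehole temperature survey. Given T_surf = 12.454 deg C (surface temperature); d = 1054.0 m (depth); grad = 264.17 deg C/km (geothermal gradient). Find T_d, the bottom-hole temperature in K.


T_d = T_surf + grad * d / 1000
T_d = 12.454 + 264.17 * 1054.0 / 1000
T_d = 290.8892 deg C
Convert to K: 290.8892 + 273.15 = 564.04 K
T_d = 564.04 K


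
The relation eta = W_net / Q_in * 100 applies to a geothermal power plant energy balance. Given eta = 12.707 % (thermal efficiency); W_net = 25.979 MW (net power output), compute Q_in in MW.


Q_in = W_net / (eta / 100)
Q_in = 25.979 / (12.707 / 100)
Q_in = 204.45 MW


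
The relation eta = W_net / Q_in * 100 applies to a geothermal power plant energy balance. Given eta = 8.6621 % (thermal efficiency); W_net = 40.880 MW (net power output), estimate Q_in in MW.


Q_in = W_net / (eta / 100)
Q_in = 40.880 / (8.6621 / 100)
Q_in = 471.94 MW


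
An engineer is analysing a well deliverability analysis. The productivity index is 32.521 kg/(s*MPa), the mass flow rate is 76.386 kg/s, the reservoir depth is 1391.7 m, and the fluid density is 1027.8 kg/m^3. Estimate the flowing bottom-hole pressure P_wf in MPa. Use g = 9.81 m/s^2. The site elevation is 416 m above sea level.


Step 1: P_i = rho*g*h/1e6 = 1027.8*9.81*1391.7/1e6 = 14.03212 MPa
Step 2: P_wf = P_i - mdot/PI = 14.03212 - 76.386/32.521 = 11.683 MPa
P_wf = 11.683 MPa


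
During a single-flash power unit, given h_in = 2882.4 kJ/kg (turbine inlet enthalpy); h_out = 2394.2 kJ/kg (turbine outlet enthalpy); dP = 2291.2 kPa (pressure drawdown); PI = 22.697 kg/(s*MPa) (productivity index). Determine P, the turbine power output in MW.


Step 1: mdot = PI * dP / 1000 = 22.697 * 2291.2 / 1000 = 52.00337 kg/s
Step 2: P = mdot*(h_in - h_out)/1000 = 52.00337*(2882.4 - 2394.2)/1000 = 25.388 MW
P = 25.388 MW


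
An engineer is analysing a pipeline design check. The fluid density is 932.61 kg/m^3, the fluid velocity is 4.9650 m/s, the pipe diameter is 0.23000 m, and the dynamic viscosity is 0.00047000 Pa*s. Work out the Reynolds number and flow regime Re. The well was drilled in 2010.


Step 1: Re = rho*vel*D/mu = 932.61*4.965*0.23/0.00047 = 2.2659e+06
Step 2: Re = 2.2659e+06 > 4000, so flow is turbulent.
Re = 2.2659e+06 (turbulent)


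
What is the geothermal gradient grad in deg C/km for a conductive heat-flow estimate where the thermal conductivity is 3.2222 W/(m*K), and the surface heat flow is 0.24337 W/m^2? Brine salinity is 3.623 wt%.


grad = q * 1000 / k
grad = 0.24337 * 1000 / 3.2222
grad = 75.529 deg C/km


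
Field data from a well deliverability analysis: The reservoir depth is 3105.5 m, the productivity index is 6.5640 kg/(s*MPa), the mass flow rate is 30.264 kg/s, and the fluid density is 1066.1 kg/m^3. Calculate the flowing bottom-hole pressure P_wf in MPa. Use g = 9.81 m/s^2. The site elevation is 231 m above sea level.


Step 1: P_i = rho*g*h/1e6 = 1066.1*9.81*3105.5/1e6 = 32.47869 MPa
Step 2: P_wf = P_i - mdot/PI = 32.47869 - 30.264/6.564 = 27.868 MPa
P_wf = 27.868 MPa


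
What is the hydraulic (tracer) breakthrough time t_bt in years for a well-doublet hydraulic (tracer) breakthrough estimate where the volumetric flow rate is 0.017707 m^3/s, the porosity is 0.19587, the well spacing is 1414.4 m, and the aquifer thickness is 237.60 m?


t_bt = pi * hr * phi * L^2 / (3 * Qv) / (365.25*86400)
t_bt = pi * 237.60 * 0.19587 * 1414.4^2 / (3 * 0.017707) / (365.25*86400)
t_bt = 174.48 years


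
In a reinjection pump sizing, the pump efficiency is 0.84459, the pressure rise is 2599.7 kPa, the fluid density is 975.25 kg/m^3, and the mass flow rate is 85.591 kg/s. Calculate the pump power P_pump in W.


P_pump = mdot * dP / (rho * eta)
P_pump = 85.591 * 2599.7 / (975.25 * 0.84459)
P_pump = 270.1403 kW
Convert: 270.1403 kW * 1000.0 = 2.7014e+05 W
P_pump = 2.7014e+05 W


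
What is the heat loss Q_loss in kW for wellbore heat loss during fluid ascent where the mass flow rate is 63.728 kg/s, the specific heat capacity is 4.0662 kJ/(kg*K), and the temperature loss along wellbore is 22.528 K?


Q_loss = mdot * cp * dT
Q_loss = 63.728 * 4.0662 * 22.528
Q_loss = 5837.7 kW


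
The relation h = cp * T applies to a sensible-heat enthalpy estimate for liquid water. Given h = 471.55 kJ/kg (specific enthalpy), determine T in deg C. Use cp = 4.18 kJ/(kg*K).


T = h / cp
T = 471.55 / 4.18
T = 112.81 deg C


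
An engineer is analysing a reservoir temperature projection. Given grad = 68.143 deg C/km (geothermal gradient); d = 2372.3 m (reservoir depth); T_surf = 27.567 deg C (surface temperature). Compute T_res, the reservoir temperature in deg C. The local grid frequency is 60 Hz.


T_res = T_surf + grad * d / 1000
T_res = 27.567 + 68.143 * 2372.3 / 1000
T_res = 189.22 deg C


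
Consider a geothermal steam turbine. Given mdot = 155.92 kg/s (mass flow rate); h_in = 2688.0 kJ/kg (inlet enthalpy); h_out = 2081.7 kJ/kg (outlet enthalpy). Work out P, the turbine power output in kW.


P = mdot * (h_in - h_out) / 1000
P = 155.92 * (2688.0 - 2081.7) / 1000
P = 94.53430 MW
Convert: 94.53430 MW * 1000.0 = 94534 kW
P = 94534 kW


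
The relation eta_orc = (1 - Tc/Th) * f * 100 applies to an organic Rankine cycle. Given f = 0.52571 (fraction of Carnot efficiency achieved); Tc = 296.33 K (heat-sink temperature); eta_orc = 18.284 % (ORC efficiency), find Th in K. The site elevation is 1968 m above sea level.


Th = Tc / (1 - (eta_orc/100)/f)
Th = 296.33 / (1 - (18.284/100)/0.52571)
Th = 454.35 K


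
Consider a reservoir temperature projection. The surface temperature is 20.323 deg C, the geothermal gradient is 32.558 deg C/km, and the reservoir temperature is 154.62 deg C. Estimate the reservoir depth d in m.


d = (T_res - T_surf) / grad * 1000
d = (154.62 - 20.323) / 32.558 * 1000
d = 4124.9 m


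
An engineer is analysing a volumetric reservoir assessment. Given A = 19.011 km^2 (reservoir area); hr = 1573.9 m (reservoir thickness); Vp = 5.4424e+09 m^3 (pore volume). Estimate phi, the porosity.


phi = Vp / (A * 1e6 * hr)
phi = 5.4424e+09 / (19.011 * 1e6 * 1573.9)
phi = 0.18189


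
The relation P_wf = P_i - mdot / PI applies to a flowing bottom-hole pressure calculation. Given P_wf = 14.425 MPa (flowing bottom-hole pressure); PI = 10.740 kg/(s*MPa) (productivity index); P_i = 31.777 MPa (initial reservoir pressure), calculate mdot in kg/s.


mdot = (P_i - P_wf) * PI
mdot = (31.777 - 14.425) * 10.740
mdot = 186.36 kg/s


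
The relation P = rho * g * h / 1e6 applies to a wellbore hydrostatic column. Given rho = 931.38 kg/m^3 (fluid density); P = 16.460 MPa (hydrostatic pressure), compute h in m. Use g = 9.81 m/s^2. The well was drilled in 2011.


h = P * 1e6 / (g * rho)
h = 16.460 * 1e6 / (9.81 * 931.38)
h = 1801.5 m


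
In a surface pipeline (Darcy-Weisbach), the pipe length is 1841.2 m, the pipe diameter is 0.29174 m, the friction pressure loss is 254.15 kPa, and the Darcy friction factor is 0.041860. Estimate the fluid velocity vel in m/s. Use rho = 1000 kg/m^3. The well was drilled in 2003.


vel = sqrt(dP*1000*2*D / (f*L*rho))
vel = sqrt(254.15*1000*2*0.29174 / (0.041860*1841.2*1000))
vel = 1.3871 m/s


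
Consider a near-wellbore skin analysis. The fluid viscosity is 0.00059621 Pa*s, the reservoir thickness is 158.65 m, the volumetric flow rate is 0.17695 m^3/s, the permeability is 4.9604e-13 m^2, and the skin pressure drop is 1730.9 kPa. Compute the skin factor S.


S = dP_s * 1000 * 2*pi*k*hr / (q*mu)
S = 1730.9 * 1000 * 2*pi*4.9604e-13*158.65 / (0.17695*0.00059621)
S = 8.1126


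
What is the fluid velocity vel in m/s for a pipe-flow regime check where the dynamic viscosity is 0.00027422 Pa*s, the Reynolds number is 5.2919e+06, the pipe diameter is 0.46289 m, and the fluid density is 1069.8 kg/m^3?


vel = Re * mu / (rho * D)
vel = 5.2919e+06 * 0.00027422 / (1069.8 * 0.46289)
vel = 2.9304 m/s


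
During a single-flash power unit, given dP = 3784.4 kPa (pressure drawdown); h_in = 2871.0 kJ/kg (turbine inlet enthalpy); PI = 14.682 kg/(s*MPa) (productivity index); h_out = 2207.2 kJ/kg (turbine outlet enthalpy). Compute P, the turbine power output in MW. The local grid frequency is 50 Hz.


Step 1: mdot = PI * dP / 1000 = 14.682 * 3784.4 / 1000 = 55.56256 kg/s
Step 2: P = mdot*(h_in - h_out)/1000 = 55.56256*(2871.0 - 2207.2)/1000 = 36.882 MW
P = 36.882 MW


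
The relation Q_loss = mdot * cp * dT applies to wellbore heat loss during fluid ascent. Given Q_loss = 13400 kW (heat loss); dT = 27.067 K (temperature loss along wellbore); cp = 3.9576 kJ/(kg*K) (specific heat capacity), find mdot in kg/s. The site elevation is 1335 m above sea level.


mdot = Q_loss / (cp * dT)
mdot = 13400 / (3.9576 * 27.067)
mdot = 125.09 kg/s


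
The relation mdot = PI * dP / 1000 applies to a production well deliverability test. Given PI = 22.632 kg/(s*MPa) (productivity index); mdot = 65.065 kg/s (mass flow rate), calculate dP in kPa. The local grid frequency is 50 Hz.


dP = mdot * 1000 / PI
dP = 65.065 * 1000 / 22.632
dP = 2874.9 kPa


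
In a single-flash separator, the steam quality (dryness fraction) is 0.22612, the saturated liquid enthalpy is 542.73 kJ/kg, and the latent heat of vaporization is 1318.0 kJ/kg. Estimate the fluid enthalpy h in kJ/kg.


h = hf + x * hfg
h = 542.73 + 0.22612 * 1318.0
h = 840.76 kJ/kg


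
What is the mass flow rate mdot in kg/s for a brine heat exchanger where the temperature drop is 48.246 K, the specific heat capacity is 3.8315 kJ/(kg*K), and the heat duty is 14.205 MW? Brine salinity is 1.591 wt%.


mdot = Q * 1000 / (cp * dT)
mdot = 14.205 * 1000 / (3.8315 * 48.246)
mdot = 76.844 kg/s


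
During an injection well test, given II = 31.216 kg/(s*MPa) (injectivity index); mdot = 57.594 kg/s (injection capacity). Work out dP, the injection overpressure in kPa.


dP = mdot * 1000 / II
dP = 57.594 * 1000 / 31.216
dP = 1845.0 kPa


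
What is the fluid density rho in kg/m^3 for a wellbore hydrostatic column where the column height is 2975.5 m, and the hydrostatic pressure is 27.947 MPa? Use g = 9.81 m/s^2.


rho = P * 1e6 / (g * h)
rho = 27.947 * 1e6 / (9.81 * 2975.5)
rho = 957.43 kg/m^3


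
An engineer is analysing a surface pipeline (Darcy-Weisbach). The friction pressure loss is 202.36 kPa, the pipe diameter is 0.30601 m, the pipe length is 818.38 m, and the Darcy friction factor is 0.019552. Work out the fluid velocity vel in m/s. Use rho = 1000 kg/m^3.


vel = sqrt(dP*1000*2*D / (f*L*rho))
vel = sqrt(202.36*1000*2*0.30601 / (0.019552*818.38*1000))
vel = 2.7821 m/s


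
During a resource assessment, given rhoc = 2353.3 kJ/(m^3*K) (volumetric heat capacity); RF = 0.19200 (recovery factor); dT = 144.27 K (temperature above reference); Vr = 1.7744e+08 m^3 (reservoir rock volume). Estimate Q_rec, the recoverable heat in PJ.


Step 1: Q_s = Vr*rhoc*dT/1e12 = 1.7744e+08*2353.3*144.27/1e12 = 60.24276 PJ
Step 2: Q_rec = Q_s * RF = 60.24276 * 0.192 = 11.567 PJ
Q_rec = 11.567 PJ


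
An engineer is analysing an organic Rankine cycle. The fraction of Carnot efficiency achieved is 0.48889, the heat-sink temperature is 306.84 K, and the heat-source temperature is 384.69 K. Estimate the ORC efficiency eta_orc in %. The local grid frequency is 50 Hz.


eta_orc = (1 - Tc/Th) * f * 100
eta_orc = (1 - 306.84/384.69) * 0.48889 * 100
eta_orc = 9.8937 %


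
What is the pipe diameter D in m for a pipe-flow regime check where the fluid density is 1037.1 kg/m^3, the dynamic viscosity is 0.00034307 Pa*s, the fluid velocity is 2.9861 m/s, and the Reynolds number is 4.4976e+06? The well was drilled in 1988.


D = Re * mu / (rho * vel)
D = 4.4976e+06 * 0.00034307 / (1037.1 * 2.9861)
D = 0.49824 m


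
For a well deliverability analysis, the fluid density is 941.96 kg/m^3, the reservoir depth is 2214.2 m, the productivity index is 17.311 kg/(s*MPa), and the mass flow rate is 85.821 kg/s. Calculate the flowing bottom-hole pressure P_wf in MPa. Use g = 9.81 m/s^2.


Step 1: P_i = rho*g*h/1e6 = 941.96*9.81*2214.2/1e6 = 20.46060 MPa
Step 2: P_wf = P_i - mdot/PI = 20.46060 - 85.821/17.311 = 15.503 MPa
P_wf = 15.503 MPa


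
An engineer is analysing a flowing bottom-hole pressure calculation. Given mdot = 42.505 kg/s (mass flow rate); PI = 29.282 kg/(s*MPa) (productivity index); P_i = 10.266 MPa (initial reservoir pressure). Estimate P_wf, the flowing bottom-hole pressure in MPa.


P_wf = P_i - mdot / PI
P_wf = 10.266 - 42.505 / 29.282
P_wf = 8.8144 MPa


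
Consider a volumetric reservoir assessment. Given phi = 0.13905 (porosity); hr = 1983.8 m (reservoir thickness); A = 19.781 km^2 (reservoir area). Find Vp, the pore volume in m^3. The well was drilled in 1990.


Vp = A * 1e6 * hr * phi
Vp = 19.781 * 1e6 * 1983.8 * 0.13905
Vp = 5.4565e+09 m^3


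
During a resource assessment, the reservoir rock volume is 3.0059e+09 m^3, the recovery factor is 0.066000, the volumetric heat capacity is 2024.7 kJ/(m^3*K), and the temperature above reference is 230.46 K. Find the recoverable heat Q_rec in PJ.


Step 1: Q_s = Vr*rhoc*dT/1e12 = 3.0059e+09*2024.7*230.46/1e12 = 1402.590 PJ
Step 2: Q_rec = Q_s * RF = 1402.590 * 0.066 = 92.571 PJ
Q_rec = 92.571 PJ


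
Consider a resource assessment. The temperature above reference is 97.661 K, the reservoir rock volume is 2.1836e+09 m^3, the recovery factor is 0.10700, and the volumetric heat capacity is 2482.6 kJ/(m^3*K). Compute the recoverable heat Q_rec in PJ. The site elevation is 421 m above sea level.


Step 1: Q_s = Vr*rhoc*dT/1e12 = 2.1836e+09*2482.6*97.661/1e12 = 529.4208 PJ
Step 2: Q_rec = Q_s * RF = 529.4208 * 0.107 = 56.648 PJ
Q_rec = 56.648 PJ


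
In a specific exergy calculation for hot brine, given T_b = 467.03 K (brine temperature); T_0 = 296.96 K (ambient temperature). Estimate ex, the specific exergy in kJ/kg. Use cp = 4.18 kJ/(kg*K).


ex = cp * ((T_b - T_0) - T_0 * ln(T_b/T_0))
ex = 4.18 * ((467.03 - 296.96) - 296.96 * ln(467.03/296.96))
ex = 148.84 kJ/kg


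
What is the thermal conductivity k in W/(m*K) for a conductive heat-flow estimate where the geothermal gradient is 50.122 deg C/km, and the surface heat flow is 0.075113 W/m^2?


k = q * 1000 / grad
k = 0.075113 * 1000 / 50.122
k = 1.4986 W/(m*K)


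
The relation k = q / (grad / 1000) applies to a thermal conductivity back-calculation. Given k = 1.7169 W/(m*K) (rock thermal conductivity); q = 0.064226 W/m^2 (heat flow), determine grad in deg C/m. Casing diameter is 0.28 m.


grad = q / k * 1000
grad = 0.064226 / 1.7169 * 1000
grad = 37.40812 deg C/km
Convert: 37.40812 deg C/km * 0.001 = 0.037408 deg C/m
grad = 0.037408 deg C/m


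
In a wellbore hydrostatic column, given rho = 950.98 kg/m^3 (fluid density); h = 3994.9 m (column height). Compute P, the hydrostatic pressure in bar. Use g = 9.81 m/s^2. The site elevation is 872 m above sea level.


P = rho * g * h / 1e6
P = 950.98 * 9.81 * 3994.9 / 1e6
P = 37.26888 MPa
Convert: 37.26888 MPa * 10.0 = 372.69 bar
P = 372.69 bar


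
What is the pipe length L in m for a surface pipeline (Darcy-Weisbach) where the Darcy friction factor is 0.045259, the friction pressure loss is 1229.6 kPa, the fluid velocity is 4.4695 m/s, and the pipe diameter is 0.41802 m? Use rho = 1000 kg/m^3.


L = dP*1000*D / (f*rho*vel^2/2)
L = 1229.6*1000*0.41802 / (0.045259*1000*4.4695^2/2)
L = 1137.0 m


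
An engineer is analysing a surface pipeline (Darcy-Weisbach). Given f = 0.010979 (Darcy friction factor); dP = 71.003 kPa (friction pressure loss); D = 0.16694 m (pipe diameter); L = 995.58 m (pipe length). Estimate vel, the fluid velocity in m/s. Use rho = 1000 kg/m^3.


vel = sqrt(dP*1000*2*D / (f*L*rho))
vel = sqrt(71.003*1000*2*0.16694 / (0.010979*995.58*1000))
vel = 1.4727 m/s


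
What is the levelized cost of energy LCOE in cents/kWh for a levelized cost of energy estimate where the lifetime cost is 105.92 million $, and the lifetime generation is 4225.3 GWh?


LCOE = C_tot / E_tot * 100
LCOE = 105.92 / 4225.3 * 100
LCOE = 2.5068 cents/kWh


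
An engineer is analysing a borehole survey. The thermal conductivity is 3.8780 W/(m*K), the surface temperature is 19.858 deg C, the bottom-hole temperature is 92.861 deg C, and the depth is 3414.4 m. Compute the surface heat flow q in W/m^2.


Step 1: grad = (T_d - T_surf)/d * 1000 = (92.861 - 19.858)/3414.4 * 1000 = 21.38092 deg C/km
Step 2: q = k * grad / 1000 = 3.878 * 21.38092 / 1000 = 0.082915 W/m^2
q = 0.082915 W/m^2


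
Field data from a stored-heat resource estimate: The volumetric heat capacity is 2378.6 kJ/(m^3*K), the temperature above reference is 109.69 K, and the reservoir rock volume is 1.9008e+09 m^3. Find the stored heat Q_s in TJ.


Q_s = Vr * rhoc * dT / 1e12
Q_s = 1.9008e+09 * 2378.6 * 109.69 / 1e12
Q_s = 495.9351 PJ
Convert: 495.9351 PJ * 1000.0 = 4.9594e+05 TJ
Q_s = 4.9594e+05 TJ


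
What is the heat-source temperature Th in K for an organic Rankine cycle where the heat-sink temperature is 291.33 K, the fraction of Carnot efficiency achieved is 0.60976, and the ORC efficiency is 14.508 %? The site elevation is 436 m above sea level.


Th = Tc / (1 - (eta_orc/100)/f)
Th = 291.33 / (1 - (14.508/100)/0.60976)
Th = 382.29 K


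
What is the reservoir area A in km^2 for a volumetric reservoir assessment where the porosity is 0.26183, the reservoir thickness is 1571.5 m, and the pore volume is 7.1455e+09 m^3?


A = Vp / (1e6 * hr * phi)
A = 7.1455e+09 / (1e6 * 1571.5 * 0.26183)
A = 17.366 km^2


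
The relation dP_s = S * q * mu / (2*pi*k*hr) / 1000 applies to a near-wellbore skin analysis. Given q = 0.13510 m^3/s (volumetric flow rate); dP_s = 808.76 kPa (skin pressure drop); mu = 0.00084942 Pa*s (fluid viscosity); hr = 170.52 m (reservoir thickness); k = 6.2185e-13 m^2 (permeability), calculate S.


S = dP_s * 1000 * 2*pi*k*hr / (q*mu)
S = 808.76 * 1000 * 2*pi*6.2185e-13*170.52 / (0.13510*0.00084942)
S = 4.6955


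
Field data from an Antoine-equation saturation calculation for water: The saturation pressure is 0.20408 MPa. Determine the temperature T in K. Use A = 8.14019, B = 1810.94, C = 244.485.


T = B / (A - log10(P_sat * 760 / 0.101325)) - C
T = 1810.94 / (8.14019 - log10(0.20408 * 760 / 0.101325)) - 244.485
T = 120.9707 deg C
Convert to K: 120.9707 + 273.15 = 394.12 K
T = 394.12 K


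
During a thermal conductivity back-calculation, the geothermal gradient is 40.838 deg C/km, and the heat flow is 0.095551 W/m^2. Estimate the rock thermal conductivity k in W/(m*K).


k = q / (grad / 1000)
k = 0.095551 / (40.838 / 1000)
k = 2.3398 W/(m*K)


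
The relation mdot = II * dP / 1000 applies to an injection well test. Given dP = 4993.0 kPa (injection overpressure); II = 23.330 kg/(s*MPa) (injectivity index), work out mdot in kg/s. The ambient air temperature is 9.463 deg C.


mdot = II * dP / 1000
mdot = 23.330 * 4993.0 / 1000
mdot = 116.49 kg/s


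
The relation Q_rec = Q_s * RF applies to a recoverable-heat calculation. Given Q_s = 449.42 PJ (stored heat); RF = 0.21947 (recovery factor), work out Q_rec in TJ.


Q_rec = Q_s * RF
Q_rec = 449.42 * 0.21947
Q_rec = 98.63421 PJ
Convert: 98.63421 PJ * 1000.0 = 98634 TJ
Q_rec = 98634 TJ


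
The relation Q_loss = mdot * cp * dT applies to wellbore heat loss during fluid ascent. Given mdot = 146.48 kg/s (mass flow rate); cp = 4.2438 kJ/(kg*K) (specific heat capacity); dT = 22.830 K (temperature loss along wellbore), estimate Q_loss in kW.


Q_loss = mdot * cp * dT
Q_loss = 146.48 * 4.2438 * 22.830
Q_loss = 14192 kW


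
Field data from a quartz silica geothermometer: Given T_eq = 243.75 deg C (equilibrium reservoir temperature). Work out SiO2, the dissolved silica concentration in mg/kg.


SiO2 = 10^(5.19 - 1309/(T_eq + 273.15))
SiO2 = 10^(5.19 - 1309/(243.75 + 273.15))
SiO2 = 454.56 mg/kg


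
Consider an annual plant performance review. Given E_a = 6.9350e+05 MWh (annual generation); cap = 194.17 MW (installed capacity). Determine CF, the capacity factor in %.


CF = E_a / (cap * 8760) * 100
CF = 6.9350e+05 / (194.17 * 8760) * 100
CF = 40.772 %


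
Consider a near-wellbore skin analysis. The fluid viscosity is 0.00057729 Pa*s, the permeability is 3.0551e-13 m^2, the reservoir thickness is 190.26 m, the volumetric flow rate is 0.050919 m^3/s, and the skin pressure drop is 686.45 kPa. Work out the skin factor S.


S = dP_s * 1000 * 2*pi*k*hr / (q*mu)
S = 686.45 * 1000 * 2*pi*3.0551e-13*190.26 / (0.050919*0.00057729)
S = 8.5288


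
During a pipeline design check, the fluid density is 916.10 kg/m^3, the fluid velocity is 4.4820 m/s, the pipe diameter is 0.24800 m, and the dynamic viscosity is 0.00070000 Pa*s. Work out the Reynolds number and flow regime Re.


Step 1: Re = rho*vel*D/mu = 916.1*4.482*0.248/0.0007 = 1.4547e+06
Step 2: Re = 1.4547e+06 > 4000, so flow is turbulent.
Re = 1.4547e+06 (turbulent)


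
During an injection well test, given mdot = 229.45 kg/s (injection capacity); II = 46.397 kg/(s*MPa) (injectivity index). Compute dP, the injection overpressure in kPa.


dP = mdot * 1000 / II
dP = 229.45 * 1000 / 46.397
dP = 4945.4 kPa


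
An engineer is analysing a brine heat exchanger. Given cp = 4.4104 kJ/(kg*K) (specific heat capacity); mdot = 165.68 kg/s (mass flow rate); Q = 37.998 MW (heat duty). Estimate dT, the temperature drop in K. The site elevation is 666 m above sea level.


dT = Q * 1000 / (mdot * cp)
dT = 37.998 * 1000 / (165.68 * 4.4104)
dT = 52.001 K


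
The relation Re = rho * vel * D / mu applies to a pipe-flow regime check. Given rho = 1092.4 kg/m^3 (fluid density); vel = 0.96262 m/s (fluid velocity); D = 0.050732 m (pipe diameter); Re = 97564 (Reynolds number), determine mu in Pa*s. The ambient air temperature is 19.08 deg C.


mu = rho * vel * D / Re
mu = 1092.4 * 0.96262 * 0.050732 / 97564
mu = 0.00054680 Pa*s


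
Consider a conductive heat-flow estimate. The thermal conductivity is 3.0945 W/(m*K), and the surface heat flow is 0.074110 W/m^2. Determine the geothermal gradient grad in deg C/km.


grad = q * 1000 / k
grad = 0.074110 * 1000 / 3.0945
grad = 23.949 deg C/km


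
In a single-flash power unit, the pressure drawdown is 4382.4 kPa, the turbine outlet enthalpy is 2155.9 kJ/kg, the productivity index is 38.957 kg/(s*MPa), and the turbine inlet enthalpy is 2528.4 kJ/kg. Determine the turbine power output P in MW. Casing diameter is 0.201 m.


Step 1: mdot = PI * dP / 1000 = 38.957 * 4382.4 / 1000 = 170.7252 kg/s
Step 2: P = mdot*(h_in - h_out)/1000 = 170.7252*(2528.4 - 2155.9)/1000 = 63.595 MW
P = 63.595 MW


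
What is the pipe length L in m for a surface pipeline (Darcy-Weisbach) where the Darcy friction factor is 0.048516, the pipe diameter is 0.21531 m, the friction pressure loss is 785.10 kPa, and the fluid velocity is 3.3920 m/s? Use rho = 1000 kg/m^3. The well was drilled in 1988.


L = dP*1000*D / (f*rho*vel^2/2)
L = 785.10*1000*0.21531 / (0.048516*1000*3.3920^2/2)
L = 605.65 m


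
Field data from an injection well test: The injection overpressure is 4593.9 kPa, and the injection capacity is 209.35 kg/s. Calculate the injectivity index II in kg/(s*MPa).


II = mdot * 1000 / dP
II = 209.35 * 1000 / 4593.9
II = 45.571 kg/(s*MPa)


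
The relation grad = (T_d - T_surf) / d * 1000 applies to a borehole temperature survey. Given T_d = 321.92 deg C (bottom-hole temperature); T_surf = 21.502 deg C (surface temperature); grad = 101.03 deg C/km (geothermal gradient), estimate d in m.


d = (T_d - T_surf) / grad * 1000
d = (321.92 - 21.502) / 101.03 * 1000
d = 2973.6 m


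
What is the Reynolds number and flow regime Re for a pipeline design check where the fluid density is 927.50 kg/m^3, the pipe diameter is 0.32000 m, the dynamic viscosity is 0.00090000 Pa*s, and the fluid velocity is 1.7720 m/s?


Step 1: Re = rho*vel*D/mu = 927.5*1.772*0.32/0.0009 = 5.8437e+05
Step 2: Re = 5.8437e+05 > 4000, so flow is turbulent.
Re = 5.8437e+05 (turbulent)


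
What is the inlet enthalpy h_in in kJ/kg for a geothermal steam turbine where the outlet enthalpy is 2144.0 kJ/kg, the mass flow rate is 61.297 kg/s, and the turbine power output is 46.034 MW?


h_in = h_out + P * 1000 / mdot
h_in = 2144.0 + 46.034 * 1000 / 61.297
h_in = 2895.0 kJ/kg


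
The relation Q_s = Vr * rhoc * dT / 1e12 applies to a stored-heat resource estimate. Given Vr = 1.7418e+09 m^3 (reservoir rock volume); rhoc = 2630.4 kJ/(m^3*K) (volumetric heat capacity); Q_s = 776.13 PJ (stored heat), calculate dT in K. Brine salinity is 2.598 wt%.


dT = Q_s * 1e12 / (Vr * rhoc)
dT = 776.13 * 1e12 / (1.7418e+09 * 2630.4)
dT = 169.40 K


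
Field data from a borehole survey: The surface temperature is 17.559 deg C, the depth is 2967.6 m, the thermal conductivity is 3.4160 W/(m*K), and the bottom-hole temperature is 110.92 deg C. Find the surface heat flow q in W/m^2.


Step 1: grad = (T_d - T_surf)/d * 1000 = (110.92 - 17.559)/2967.6 * 1000 = 31.46010 deg C/km
Step 2: q = k * grad / 1000 = 3.416 * 31.46010 / 1000 = 0.10747 W/m^2
q = 0.10747 W/m^2
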